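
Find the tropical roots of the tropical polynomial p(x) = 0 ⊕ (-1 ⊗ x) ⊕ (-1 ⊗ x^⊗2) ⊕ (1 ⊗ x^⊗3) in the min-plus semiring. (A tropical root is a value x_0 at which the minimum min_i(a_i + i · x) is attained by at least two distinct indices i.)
Roots: {-2, 0, 1}

Each tropical root is a break point of the lower envelope of the lines y = a_i + i · x (there are 4 lines, with slopes 0, 1, ..., 3). Only the lines that attain the minimum somewhere contribute to roots; other lines are dominated. Here the surviving (envelope) indices are i = 3, i = 2, i = 1, i = 0.
Intersections between consecutive envelope lines give the roots: for adjacent envelope indices i < j the intersection is x = (a_i − a_j) / (j − i). Reading off the sorted break points: {-2, 0, 1}.
Verification: at each break x_0, at least two indices attain the minimum of min_i(a_i + i · x_0).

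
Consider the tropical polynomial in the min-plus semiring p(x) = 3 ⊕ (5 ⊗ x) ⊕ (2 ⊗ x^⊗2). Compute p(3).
p(3) = 3

A tropical monomial a ⊗ x^⊗i evaluates to a + i · x. Evaluating each term at x = 3:
  Term 0 contributes 3 + 0 · 3 = 3
  Term 1 contributes 5 + 1 · 3 = 8
  Term 2 contributes 2 + 2 · 3 = 8
p(3) = ⊕ of these = min[3, 8, 8] = 3.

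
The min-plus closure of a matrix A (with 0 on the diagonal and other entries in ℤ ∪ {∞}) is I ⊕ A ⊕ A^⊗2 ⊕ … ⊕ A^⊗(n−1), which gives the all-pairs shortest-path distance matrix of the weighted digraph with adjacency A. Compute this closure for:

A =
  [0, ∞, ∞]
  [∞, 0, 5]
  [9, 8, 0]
Closure =
  [0, ∞, ∞]
  [14, 0, 5]
  [9, 8, 0]

This is the Floyd-Warshall all-pairs shortest-path computation. For each intermediate vertex k = 0, 1, …, 2, update dist[i][j] ← min(dist[i][j], dist[i][k] + dist[k][j]). The final matrix gives, for each (i, j), the minimum total weight of any directed path from i to j (possibly empty when i = j).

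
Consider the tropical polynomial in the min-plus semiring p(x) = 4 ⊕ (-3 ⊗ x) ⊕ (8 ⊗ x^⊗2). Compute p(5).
p(5) = 2

A tropical monomial a ⊗ x^⊗i evaluates to a + i · x. Evaluating each term at x = 5:
  Term 0 contributes 4 + 0 · 5 = 4
  Term 1 contributes -3 + 1 · 5 = 2
  Term 2 contributes 8 + 2 · 5 = 18
p(5) = ⊕ of these = min[4, 2, 18] = 2.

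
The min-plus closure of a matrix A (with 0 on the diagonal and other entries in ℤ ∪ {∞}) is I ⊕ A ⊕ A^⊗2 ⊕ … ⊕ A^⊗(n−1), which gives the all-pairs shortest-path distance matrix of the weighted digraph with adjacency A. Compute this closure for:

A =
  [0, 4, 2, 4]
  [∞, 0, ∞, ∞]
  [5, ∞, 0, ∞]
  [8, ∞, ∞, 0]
Closure =
  [0, 4, 2, 4]
  [∞, 0, ∞, ∞]
  [5, 9, 0, 9]
  [8, 12, 10, 0]

This is the Floyd-Warshall all-pairs shortest-path computation. For each intermediate vertex k = 0, 1, …, 3, update dist[i][j] ← min(dist[i][j], dist[i][k] + dist[k][j]). The final matrix gives, for each (i, j), the minimum total weight of any directed path from i to j (possibly empty when i = j).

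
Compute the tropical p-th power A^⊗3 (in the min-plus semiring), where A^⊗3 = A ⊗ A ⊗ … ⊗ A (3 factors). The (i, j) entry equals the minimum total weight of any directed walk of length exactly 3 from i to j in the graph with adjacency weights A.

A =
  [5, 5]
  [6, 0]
A^⊗3 =
  [11, 5]
  [6, 0]

Each entry (A^⊗3)_ij equals the minimum over all length-3 walks i = v_0 → v_1 → … → v_3 = j of Σ_t A[v_t][v_{t+1}]. For example, for (i, j) = (0, 1) we minimise over 4 possible intermediate vertex sequences; the minimum is 5, attained along the walk 0 → 1 → 1 → 1.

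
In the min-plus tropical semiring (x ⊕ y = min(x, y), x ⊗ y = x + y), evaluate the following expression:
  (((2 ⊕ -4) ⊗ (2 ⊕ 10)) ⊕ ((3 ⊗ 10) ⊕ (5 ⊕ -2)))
(((2 ⊕ -4) ⊗ (2 ⊕ 10)) ⊕ ((3 ⊗ 10) ⊕ (5 ⊕ -2))) = -2

Expand innermost to outermost. Recall ⊕ takes the minimum of its arguments and ⊗ takes their sum. Working out the expression (((2 ⊕ -4) ⊗ (2 ⊕ 10)) ⊕ ((3 ⊗ 10) ⊕ (5 ⊕ -2))) gives -2.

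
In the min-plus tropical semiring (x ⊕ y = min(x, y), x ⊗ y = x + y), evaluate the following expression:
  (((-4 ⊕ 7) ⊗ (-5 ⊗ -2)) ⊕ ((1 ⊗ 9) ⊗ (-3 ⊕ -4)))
(((-4 ⊕ 7) ⊗ (-5 ⊗ -2)) ⊕ ((1 ⊗ 9) ⊗ (-3 ⊕ -4))) = -11

Expand innermost to outermost. Recall ⊕ takes the minimum of its arguments and ⊗ takes their sum. Working out the expression (((-4 ⊕ 7) ⊗ (-5 ⊗ -2)) ⊕ ((1 ⊗ 9) ⊗ (-3 ⊕ -4))) gives -11.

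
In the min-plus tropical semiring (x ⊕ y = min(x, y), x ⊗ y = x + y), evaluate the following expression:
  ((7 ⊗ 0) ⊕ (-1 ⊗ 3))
((7 ⊗ 0) ⊕ (-1 ⊗ 3)) = 2

Expand innermost to outermost. Recall ⊕ takes the minimum of its arguments and ⊗ takes their sum. Working out the expression ((7 ⊗ 0) ⊕ (-1 ⊗ 3)) gives 2.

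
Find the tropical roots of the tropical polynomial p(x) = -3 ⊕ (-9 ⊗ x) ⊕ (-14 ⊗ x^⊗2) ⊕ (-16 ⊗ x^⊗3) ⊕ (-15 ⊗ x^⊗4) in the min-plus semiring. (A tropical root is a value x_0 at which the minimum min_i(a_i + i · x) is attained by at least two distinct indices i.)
Roots: {-1, 2, 5, 6}

Each tropical root is a break point of the lower envelope of the lines y = a_i + i · x (there are 5 lines, with slopes 0, 1, ..., 4). Only the lines that attain the minimum somewhere contribute to roots; other lines are dominated. Here the surviving (envelope) indices are i = 4, i = 3, i = 2, i = 1, i = 0.
Intersections between consecutive envelope lines give the roots: for adjacent envelope indices i < j the intersection is x = (a_i − a_j) / (j − i). Reading off the sorted break points: {-1, 2, 5, 6}.
Verification: at each break x_0, at least two indices attain the minimum of min_i(a_i + i · x_0).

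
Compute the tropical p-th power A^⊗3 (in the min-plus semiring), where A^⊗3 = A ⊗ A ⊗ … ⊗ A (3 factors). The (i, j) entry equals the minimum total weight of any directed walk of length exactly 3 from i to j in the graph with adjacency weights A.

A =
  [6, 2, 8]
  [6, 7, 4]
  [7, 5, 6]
A^⊗3 =
  [13, 10, 12]
  [14, 13, 12]
  [15, 13, 13]

Each entry (A^⊗3)_ij equals the minimum over all length-3 walks i = v_0 → v_1 → … → v_3 = j of Σ_t A[v_t][v_{t+1}]. For example, for (i, j) = (0, 2) we minimise over 9 possible intermediate vertex sequences; the minimum is 12, attained along the walk 0 → 0 → 1 → 2.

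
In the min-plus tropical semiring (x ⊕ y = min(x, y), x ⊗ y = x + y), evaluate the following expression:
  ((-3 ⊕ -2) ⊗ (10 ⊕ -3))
((-3 ⊕ -2) ⊗ (10 ⊕ -3)) = -6

Expand innermost to outermost. Recall ⊕ takes the minimum of its arguments and ⊗ takes their sum. Working out the expression ((-3 ⊕ -2) ⊗ (10 ⊕ -3)) gives -6.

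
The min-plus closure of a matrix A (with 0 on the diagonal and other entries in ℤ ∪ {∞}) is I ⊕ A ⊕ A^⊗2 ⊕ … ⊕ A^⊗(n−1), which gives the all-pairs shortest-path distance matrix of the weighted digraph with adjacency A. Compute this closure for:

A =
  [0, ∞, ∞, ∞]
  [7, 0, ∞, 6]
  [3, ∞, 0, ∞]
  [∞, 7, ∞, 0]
Closure =
  [0, ∞, ∞, ∞]
  [7, 0, ∞, 6]
  [3, ∞, 0, ∞]
  [14, 7, ∞, 0]

This is the Floyd-Warshall all-pairs shortest-path computation. For each intermediate vertex k = 0, 1, …, 3, update dist[i][j] ← min(dist[i][j], dist[i][k] + dist[k][j]). The final matrix gives, for each (i, j), the minimum total weight of any directed path from i to j (possibly empty when i = j).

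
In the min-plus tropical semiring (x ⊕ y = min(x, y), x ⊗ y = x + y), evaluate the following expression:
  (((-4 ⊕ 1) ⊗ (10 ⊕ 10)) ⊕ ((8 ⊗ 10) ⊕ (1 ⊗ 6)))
(((-4 ⊕ 1) ⊗ (10 ⊕ 10)) ⊕ ((8 ⊗ 10) ⊕ (1 ⊗ 6))) = 6

Expand innermost to outermost. Recall ⊕ takes the minimum of its arguments and ⊗ takes their sum. Working out the expression (((-4 ⊕ 1) ⊗ (10 ⊕ 10)) ⊕ ((8 ⊗ 10) ⊕ (1 ⊗ 6))) gives 6.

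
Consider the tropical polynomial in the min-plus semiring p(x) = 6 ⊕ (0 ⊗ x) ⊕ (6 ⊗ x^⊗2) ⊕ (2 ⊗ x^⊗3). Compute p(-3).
p(-3) = -7

A tropical monomial a ⊗ x^⊗i evaluates to a + i · x. Evaluating each term at x = -3:
  Term 0 contributes 6 + 0 · -3 = 6
  Term 1 contributes 0 + 1 · -3 = -3
  Term 2 contributes 6 + 2 · -3 = 0
  Term 3 contributes 2 + 3 · -3 = -7
p(-3) = ⊕ of these = min[6, -3, 0, -7] = -7.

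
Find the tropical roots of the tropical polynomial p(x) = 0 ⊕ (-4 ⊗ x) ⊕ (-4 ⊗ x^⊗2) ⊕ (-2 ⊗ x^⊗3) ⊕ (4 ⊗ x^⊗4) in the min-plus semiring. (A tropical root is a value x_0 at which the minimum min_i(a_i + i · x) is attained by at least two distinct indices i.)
Roots: {-6, -2, 0, 4}

Each tropical root is a break point of the lower envelope of the lines y = a_i + i · x (there are 5 lines, with slopes 0, 1, ..., 4). Only the lines that attain the minimum somewhere contribute to roots; other lines are dominated. Here the surviving (envelope) indices are i = 4, i = 3, i = 2, i = 1, i = 0.
Intersections between consecutive envelope lines give the roots: for adjacent envelope indices i < j the intersection is x = (a_i − a_j) / (j − i). Reading off the sorted break points: {-6, -2, 0, 4}.
Verification: at each break x_0, at least two indices attain the minimum of min_i(a_i + i · x_0).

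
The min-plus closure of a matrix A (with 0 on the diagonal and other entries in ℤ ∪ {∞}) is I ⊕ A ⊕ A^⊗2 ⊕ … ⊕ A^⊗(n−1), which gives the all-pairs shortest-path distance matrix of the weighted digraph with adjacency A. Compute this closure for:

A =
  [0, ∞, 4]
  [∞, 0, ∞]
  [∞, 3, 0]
Closure =
  [0, 7, 4]
  [∞, 0, ∞]
  [∞, 3, 0]

This is the Floyd-Warshall all-pairs shortest-path computation. For each intermediate vertex k = 0, 1, …, 2, update dist[i][j] ← min(dist[i][j], dist[i][k] + dist[k][j]). The final matrix gives, for each (i, j), the minimum total weight of any directed path from i to j (possibly empty when i = j).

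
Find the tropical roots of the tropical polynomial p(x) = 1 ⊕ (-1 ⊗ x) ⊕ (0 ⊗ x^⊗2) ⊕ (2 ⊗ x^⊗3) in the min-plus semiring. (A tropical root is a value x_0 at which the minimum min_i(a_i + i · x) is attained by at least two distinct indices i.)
Roots: {-2, -1, 2}

Each tropical root is a break point of the lower envelope of the lines y = a_i + i · x (there are 4 lines, with slopes 0, 1, ..., 3). Only the lines that attain the minimum somewhere contribute to roots; other lines are dominated. Here the surviving (envelope) indices are i = 3, i = 2, i = 1, i = 0.
Intersections between consecutive envelope lines give the roots: for adjacent envelope indices i < j the intersection is x = (a_i − a_j) / (j − i). Reading off the sorted break points: {-2, -1, 2}.
Verification: at each break x_0, at least two indices attain the minimum of min_i(a_i + i · x_0).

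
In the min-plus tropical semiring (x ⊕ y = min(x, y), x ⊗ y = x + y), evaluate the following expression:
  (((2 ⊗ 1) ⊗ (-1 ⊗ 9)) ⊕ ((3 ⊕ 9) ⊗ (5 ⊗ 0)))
(((2 ⊗ 1) ⊗ (-1 ⊗ 9)) ⊕ ((3 ⊕ 9) ⊗ (5 ⊗ 0))) = 8

Expand innermost to outermost. Recall ⊕ takes the minimum of its arguments and ⊗ takes their sum. Working out the expression (((2 ⊗ 1) ⊗ (-1 ⊗ 9)) ⊕ ((3 ⊕ 9) ⊗ (5 ⊗ 0))) gives 8.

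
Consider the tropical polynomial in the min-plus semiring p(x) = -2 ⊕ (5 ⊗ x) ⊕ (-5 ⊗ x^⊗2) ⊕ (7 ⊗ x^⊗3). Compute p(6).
p(6) = -2

A tropical monomial a ⊗ x^⊗i evaluates to a + i · x. Evaluating each term at x = 6:
  Term 0 contributes -2 + 0 · 6 = -2
  Term 1 contributes 5 + 1 · 6 = 11
  Term 2 contributes -5 + 2 · 6 = 7
  Term 3 contributes 7 + 3 · 6 = 25
p(6) = ⊕ of these = min[-2, 11, 7, 25] = -2.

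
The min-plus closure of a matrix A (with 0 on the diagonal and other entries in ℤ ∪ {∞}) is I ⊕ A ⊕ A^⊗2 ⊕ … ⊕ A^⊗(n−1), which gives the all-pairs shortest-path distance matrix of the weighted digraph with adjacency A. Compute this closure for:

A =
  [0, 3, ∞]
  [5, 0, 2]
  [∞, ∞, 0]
Closure =
  [0, 3, 5]
  [5, 0, 2]
  [∞, ∞, 0]

This is the Floyd-Warshall all-pairs shortest-path computation. For each intermediate vertex k = 0, 1, …, 2, update dist[i][j] ← min(dist[i][j], dist[i][k] + dist[k][j]). The final matrix gives, for each (i, j), the minimum total weight of any directed path from i to j (possibly empty when i = j).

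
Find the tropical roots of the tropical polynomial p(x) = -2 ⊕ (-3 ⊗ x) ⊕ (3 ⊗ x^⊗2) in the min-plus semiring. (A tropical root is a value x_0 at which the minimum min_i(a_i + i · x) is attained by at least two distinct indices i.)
Roots: {-6, 1}

Each tropical root is a break point of the lower envelope of the lines y = a_i + i · x (there are 3 lines, with slopes 0, 1, ..., 2). Only the lines that attain the minimum somewhere contribute to roots; other lines are dominated. Here the surviving (envelope) indices are i = 2, i = 1, i = 0.
Intersections between consecutive envelope lines give the roots: for adjacent envelope indices i < j the intersection is x = (a_i − a_j) / (j − i). Reading off the sorted break points: {-6, 1}.
Verification: at each break x_0, at least two indices attain the minimum of min_i(a_i + i · x_0).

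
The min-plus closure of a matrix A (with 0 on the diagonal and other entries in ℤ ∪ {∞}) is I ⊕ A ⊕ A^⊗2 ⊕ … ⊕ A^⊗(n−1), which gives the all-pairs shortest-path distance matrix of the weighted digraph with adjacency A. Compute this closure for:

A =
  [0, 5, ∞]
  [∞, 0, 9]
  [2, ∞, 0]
Closure =
  [0, 5, 14]
  [11, 0, 9]
  [2, 7, 0]

This is the Floyd-Warshall all-pairs shortest-path computation. For each intermediate vertex k = 0, 1, …, 2, update dist[i][j] ← min(dist[i][j], dist[i][k] + dist[k][j]). The final matrix gives, for each (i, j), the minimum total weight of any directed path from i to j (possibly empty when i = j).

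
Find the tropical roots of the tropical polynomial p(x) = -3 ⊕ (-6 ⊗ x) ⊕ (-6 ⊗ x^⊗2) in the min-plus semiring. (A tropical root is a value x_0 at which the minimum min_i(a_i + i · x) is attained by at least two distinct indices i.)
Roots: {0, 3}

Each tropical root is a break point of the lower envelope of the lines y = a_i + i · x (there are 3 lines, with slopes 0, 1, ..., 2). Only the lines that attain the minimum somewhere contribute to roots; other lines are dominated. Here the surviving (envelope) indices are i = 2, i = 1, i = 0.
Intersections between consecutive envelope lines give the roots: for adjacent envelope indices i < j the intersection is x = (a_i − a_j) / (j − i). Reading off the sorted break points: {0, 3}.
Verification: at each break x_0, at least two indices attain the minimum of min_i(a_i + i · x_0).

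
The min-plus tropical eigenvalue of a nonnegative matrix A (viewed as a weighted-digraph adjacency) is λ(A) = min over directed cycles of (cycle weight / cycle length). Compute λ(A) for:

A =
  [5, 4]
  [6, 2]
λ(A) = 2

Enumerate directed cycles and compute their means (weight / length). Sample:
  cycle 0 → 0: weight = 5, length = 1, mean = 5/1 ≈ 5.000
  cycle 1 → 1: weight = 2, length = 1, mean = 2/1 ≈ 2.000
  cycle 0 → 1 → 0: weight = 10, length = 2, mean = 10/2 ≈ 5.000
  cycle 1 → 0 → 1: weight = 10, length = 2, mean = 10/2 ≈ 5.000
Minimum mean = 2.000, attained e.g. along the cycle 1 → 1 with weight 2 and length 1. So λ(A) = 2/1 = 2.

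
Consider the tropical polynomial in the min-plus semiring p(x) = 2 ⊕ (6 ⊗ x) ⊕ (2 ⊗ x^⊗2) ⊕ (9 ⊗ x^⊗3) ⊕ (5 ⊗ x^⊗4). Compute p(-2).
p(-2) = -3

A tropical monomial a ⊗ x^⊗i evaluates to a + i · x. Evaluating each term at x = -2:
  Term 0 contributes 2 + 0 · -2 = 2
  Term 1 contributes 6 + 1 · -2 = 4
  Term 2 contributes 2 + 2 · -2 = -2
  Term 3 contributes 9 + 3 · -2 = 3
  Term 4 contributes 5 + 4 · -2 = -3
p(-2) = ⊕ of these = min[2, 4, -2, 3, -3] = -3.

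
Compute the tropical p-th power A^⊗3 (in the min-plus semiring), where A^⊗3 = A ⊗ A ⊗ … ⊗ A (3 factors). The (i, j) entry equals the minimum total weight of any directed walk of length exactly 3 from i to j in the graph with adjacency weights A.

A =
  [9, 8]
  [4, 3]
A^⊗3 =
  [15, 14]
  [10, 9]

Each entry (A^⊗3)_ij equals the minimum over all length-3 walks i = v_0 → v_1 → … → v_3 = j of Σ_t A[v_t][v_{t+1}]. For example, for (i, j) = (0, 1) we minimise over 4 possible intermediate vertex sequences; the minimum is 14, attained along the walk 0 → 1 → 1 → 1.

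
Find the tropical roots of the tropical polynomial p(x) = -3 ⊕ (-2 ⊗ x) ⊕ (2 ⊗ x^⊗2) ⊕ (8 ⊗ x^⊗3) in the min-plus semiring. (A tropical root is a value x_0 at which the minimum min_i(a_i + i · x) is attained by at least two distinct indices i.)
Roots: {-6, -4, -1}

Each tropical root is a break point of the lower envelope of the lines y = a_i + i · x (there are 4 lines, with slopes 0, 1, ..., 3). Only the lines that attain the minimum somewhere contribute to roots; other lines are dominated. Here the surviving (envelope) indices are i = 3, i = 2, i = 1, i = 0.
Intersections between consecutive envelope lines give the roots: for adjacent envelope indices i < j the intersection is x = (a_i − a_j) / (j − i). Reading off the sorted break points: {-6, -4, -1}.
Verification: at each break x_0, at least two indices attain the minimum of min_i(a_i + i · x_0).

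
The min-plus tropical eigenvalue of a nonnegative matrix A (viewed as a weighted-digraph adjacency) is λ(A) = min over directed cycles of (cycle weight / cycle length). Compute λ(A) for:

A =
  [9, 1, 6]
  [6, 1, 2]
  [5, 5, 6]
λ(A) = 1

Enumerate directed cycles and compute their means (weight / length). Sample:
  cycle 0 → 0: weight = 9, length = 1, mean = 9/1 ≈ 9.000
  cycle 1 → 1: weight = 1, length = 1, mean = 1/1 ≈ 1.000
  cycle 2 → 2: weight = 6, length = 1, mean = 6/1 ≈ 6.000
  cycle 0 → 1 → 0: weight = 7, length = 2, mean = 7/2 ≈ 3.500
  cycle 0 → 2 → 0: weight = 11, length = 2, mean = 11/2 ≈ 5.500
  cycle 1 → 0 → 1: weight = 7, length = 2, mean = 7/2 ≈ 3.500
Minimum mean = 1.000, attained e.g. along the cycle 1 → 1 with weight 1 and length 1. So λ(A) = 1/1 = 1.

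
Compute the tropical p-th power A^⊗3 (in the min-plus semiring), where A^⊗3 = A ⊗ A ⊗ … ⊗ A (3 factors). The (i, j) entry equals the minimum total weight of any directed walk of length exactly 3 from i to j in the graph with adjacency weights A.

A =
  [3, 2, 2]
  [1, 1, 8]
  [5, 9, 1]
A^⊗3 =
  [4, 4, 4]
  [3, 3, 4]
  [7, 8, 3]

Each entry (A^⊗3)_ij equals the minimum over all length-3 walks i = v_0 → v_1 → … → v_3 = j of Σ_t A[v_t][v_{t+1}]. For example, for (i, j) = (0, 2) we minimise over 9 possible intermediate vertex sequences; the minimum is 4, attained along the walk 0 → 2 → 2 → 2.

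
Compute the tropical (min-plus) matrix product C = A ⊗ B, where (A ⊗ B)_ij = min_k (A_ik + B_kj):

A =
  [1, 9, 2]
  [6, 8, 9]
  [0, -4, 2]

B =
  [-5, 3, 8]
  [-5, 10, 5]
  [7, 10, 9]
A ⊗ B =
  [-4, 4, 9]
  [1, 9, 13]
  [-9, 3, 1]

Apply the min-plus product entry-by-entry:
  C[0][0] = min over k of (A[0][0] + B[0][0] = 1 + -5 = -4, A[0][1] + B[1][0] = 9 + -5 = 4, A[0][2] + B[2][0] = 2 + 7 = 9) = -4 (attained at k = 0)
  C[0][1] = min over k of (A[0][0] + B[0][1] = 1 + 3 = 4, A[0][1] + B[1][1] = 9 + 10 = 19, A[0][2] + B[2][1] = 2 + 10 = 12) = 4 (attained at k = 0)
  C[0][2] = min over k of (A[0][0] + B[0][2] = 1 + 8 = 9, A[0][1] + B[1][2] = 9 + 5 = 14, A[0][2] + B[2][2] = 2 + 9 = 11) = 9 (attained at k = 0)
  C[1][0] = min over k of (A[1][0] + B[0][0] = 6 + -5 = 1, A[1][1] + B[1][0] = 8 + -5 = 3, A[1][2] + B[2][0] = 9 + 7 = 16) = 1 (attained at k = 0)
  C[1][1] = min over k of (A[1][0] + B[0][1] = 6 + 3 = 9, A[1][1] + B[1][1] = 8 + 10 = 18, A[1][2] + B[2][1] = 9 + 10 = 19) = 9 (attained at k = 0)
  C[1][2] = min over k of (A[1][0] + B[0][2] = 6 + 8 = 14, A[1][1] + B[1][2] = 8 + 5 = 13, A[1][2] + B[2][2] = 9 + 9 = 18) = 13 (attained at k = 1)
  C[2][0] = min over k of (A[2][0] + B[0][0] = 0 + -5 = -5, A[2][1] + B[1][0] = -4 + -5 = -9, A[2][2] + B[2][0] = 2 + 7 = 9) = -9 (attained at k = 1)
  C[2][1] = min over k of (A[2][0] + B[0][1] = 0 + 3 = 3, A[2][1] + B[1][1] = -4 + 10 = 6, A[2][2] + B[2][1] = 2 + 10 = 12) = 3 (attained at k = 0)
  C[2][2] = min over k of (A[2][0] + B[0][2] = 0 + 8 = 8, A[2][1] + B[1][2] = -4 + 5 = 1, A[2][2] + B[2][2] = 2 + 9 = 11) = 1 (attained at k = 1)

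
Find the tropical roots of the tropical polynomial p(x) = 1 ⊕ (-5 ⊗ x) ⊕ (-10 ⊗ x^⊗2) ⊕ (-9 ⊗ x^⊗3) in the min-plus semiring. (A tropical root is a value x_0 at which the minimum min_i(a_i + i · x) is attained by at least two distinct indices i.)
Roots: {-1, 5, 6}

Each tropical root is a break point of the lower envelope of the lines y = a_i + i · x (there are 4 lines, with slopes 0, 1, ..., 3). Only the lines that attain the minimum somewhere contribute to roots; other lines are dominated. Here the surviving (envelope) indices are i = 3, i = 2, i = 1, i = 0.
Intersections between consecutive envelope lines give the roots: for adjacent envelope indices i < j the intersection is x = (a_i − a_j) / (j − i). Reading off the sorted break points: {-1, 5, 6}.
Verification: at each break x_0, at least two indices attain the minimum of min_i(a_i + i · x_0).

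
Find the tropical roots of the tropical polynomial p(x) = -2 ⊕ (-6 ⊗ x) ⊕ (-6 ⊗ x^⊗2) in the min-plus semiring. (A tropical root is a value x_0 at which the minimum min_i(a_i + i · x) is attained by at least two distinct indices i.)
Roots: {0, 4}

Each tropical root is a break point of the lower envelope of the lines y = a_i + i · x (there are 3 lines, with slopes 0, 1, ..., 2). Only the lines that attain the minimum somewhere contribute to roots; other lines are dominated. Here the surviving (envelope) indices are i = 2, i = 1, i = 0.
Intersections between consecutive envelope lines give the roots: for adjacent envelope indices i < j the intersection is x = (a_i − a_j) / (j − i). Reading off the sorted break points: {0, 4}.
Verification: at each break x_0, at least two indices attain the minimum of min_i(a_i + i · x_0).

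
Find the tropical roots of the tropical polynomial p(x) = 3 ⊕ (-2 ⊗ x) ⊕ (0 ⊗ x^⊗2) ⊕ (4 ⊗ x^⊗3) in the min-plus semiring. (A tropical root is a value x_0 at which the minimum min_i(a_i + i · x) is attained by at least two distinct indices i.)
Roots: {-4, -2, 5}

Each tropical root is a break point of the lower envelope of the lines y = a_i + i · x (there are 4 lines, with slopes 0, 1, ..., 3). Only the lines that attain the minimum somewhere contribute to roots; other lines are dominated. Here the surviving (envelope) indices are i = 3, i = 2, i = 1, i = 0.
Intersections between consecutive envelope lines give the roots: for adjacent envelope indices i < j the intersection is x = (a_i − a_j) / (j − i). Reading off the sorted break points: {-4, -2, 5}.
Verification: at each break x_0, at least two indices attain the minimum of min_i(a_i + i · x_0).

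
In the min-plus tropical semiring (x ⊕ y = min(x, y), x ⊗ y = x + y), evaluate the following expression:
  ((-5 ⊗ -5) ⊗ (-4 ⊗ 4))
((-5 ⊗ -5) ⊗ (-4 ⊗ 4)) = -10

Expand innermost to outermost. Recall ⊕ takes the minimum of its arguments and ⊗ takes their sum. Working out the expression ((-5 ⊗ -5) ⊗ (-4 ⊗ 4)) gives -10.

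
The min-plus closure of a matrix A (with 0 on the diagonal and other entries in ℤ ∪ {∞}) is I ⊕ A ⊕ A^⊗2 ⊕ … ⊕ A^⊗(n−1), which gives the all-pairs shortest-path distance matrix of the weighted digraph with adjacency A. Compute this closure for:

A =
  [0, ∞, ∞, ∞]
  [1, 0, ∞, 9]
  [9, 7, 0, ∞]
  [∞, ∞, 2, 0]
Closure =
  [0, ∞, ∞, ∞]
  [1, 0, 11, 9]
  [8, 7, 0, 16]
  [10, 9, 2, 0]

This is the Floyd-Warshall all-pairs shortest-path computation. For each intermediate vertex k = 0, 1, …, 3, update dist[i][j] ← min(dist[i][j], dist[i][k] + dist[k][j]). The final matrix gives, for each (i, j), the minimum total weight of any directed path from i to j (possibly empty when i = j).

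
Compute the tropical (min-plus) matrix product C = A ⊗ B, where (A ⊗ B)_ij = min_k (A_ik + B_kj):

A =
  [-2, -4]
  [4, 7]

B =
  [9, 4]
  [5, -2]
A ⊗ B =
  [1, -6]
  [12, 5]

Apply the min-plus product entry-by-entry:
  C[0][0] = min over k of (A[0][0] + B[0][0] = -2 + 9 = 7, A[0][1] + B[1][0] = -4 + 5 = 1) = 1 (attained at k = 1)
  C[0][1] = min over k of (A[0][0] + B[0][1] = -2 + 4 = 2, A[0][1] + B[1][1] = -4 + -2 = -6) = -6 (attained at k = 1)
  C[1][0] = min over k of (A[1][0] + B[0][0] = 4 + 9 = 13, A[1][1] + B[1][0] = 7 + 5 = 12) = 12 (attained at k = 1)
  C[1][1] = min over k of (A[1][0] + B[0][1] = 4 + 4 = 8, A[1][1] + B[1][1] = 7 + -2 = 5) = 5 (attained at k = 1)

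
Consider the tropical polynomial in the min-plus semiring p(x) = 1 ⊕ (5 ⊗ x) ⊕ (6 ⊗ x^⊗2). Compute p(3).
p(3) = 1

A tropical monomial a ⊗ x^⊗i evaluates to a + i · x. Evaluating each term at x = 3:
  Term 0 contributes 1 + 0 · 3 = 1
  Term 1 contributes 5 + 1 · 3 = 8
  Term 2 contributes 6 + 2 · 3 = 12
p(3) = ⊕ of these = min[1, 8, 12] = 1.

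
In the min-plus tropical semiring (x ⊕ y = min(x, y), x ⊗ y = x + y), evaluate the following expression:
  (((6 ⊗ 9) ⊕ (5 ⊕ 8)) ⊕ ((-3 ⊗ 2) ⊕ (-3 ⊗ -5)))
(((6 ⊗ 9) ⊕ (5 ⊕ 8)) ⊕ ((-3 ⊗ 2) ⊕ (-3 ⊗ -5))) = -8

Expand innermost to outermost. Recall ⊕ takes the minimum of its arguments and ⊗ takes their sum. Working out the expression (((6 ⊗ 9) ⊕ (5 ⊕ 8)) ⊕ ((-3 ⊗ 2) ⊕ (-3 ⊗ -5))) gives -8.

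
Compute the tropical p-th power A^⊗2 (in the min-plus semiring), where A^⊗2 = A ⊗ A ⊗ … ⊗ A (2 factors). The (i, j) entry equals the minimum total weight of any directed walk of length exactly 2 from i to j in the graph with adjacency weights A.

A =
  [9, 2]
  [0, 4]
A^⊗2 =
  [2, 6]
  [4, 2]

Each entry (A^⊗2)_ij equals the minimum over all length-2 walks i = v_0 → v_1 → … → v_2 = j of Σ_t A[v_t][v_{t+1}]. For example, for (i, j) = (0, 1) we minimise over 2 possible intermediate vertex sequences; the minimum is 6, attained along the walk 0 → 1 → 1.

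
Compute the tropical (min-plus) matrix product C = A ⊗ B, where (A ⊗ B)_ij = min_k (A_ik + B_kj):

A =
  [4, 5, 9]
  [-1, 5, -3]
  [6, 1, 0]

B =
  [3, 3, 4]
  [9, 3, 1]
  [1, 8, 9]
A ⊗ B =
  [7, 7, 6]
  [-2, 2, 3]
  [1, 4, 2]

Apply the min-plus product entry-by-entry:
  C[0][0] = min over k of (A[0][0] + B[0][0] = 4 + 3 = 7, A[0][1] + B[1][0] = 5 + 9 = 14, A[0][2] + B[2][0] = 9 + 1 = 10) = 7 (attained at k = 0)
  C[0][1] = min over k of (A[0][0] + B[0][1] = 4 + 3 = 7, A[0][1] + B[1][1] = 5 + 3 = 8, A[0][2] + B[2][1] = 9 + 8 = 17) = 7 (attained at k = 0)
  C[0][2] = min over k of (A[0][0] + B[0][2] = 4 + 4 = 8, A[0][1] + B[1][2] = 5 + 1 = 6, A[0][2] + B[2][2] = 9 + 9 = 18) = 6 (attained at k = 1)
  C[1][0] = min over k of (A[1][0] + B[0][0] = -1 + 3 = 2, A[1][1] + B[1][0] = 5 + 9 = 14, A[1][2] + B[2][0] = -3 + 1 = -2) = -2 (attained at k = 2)
  C[1][1] = min over k of (A[1][0] + B[0][1] = -1 + 3 = 2, A[1][1] + B[1][1] = 5 + 3 = 8, A[1][2] + B[2][1] = -3 + 8 = 5) = 2 (attained at k = 0)
  C[1][2] = min over k of (A[1][0] + B[0][2] = -1 + 4 = 3, A[1][1] + B[1][2] = 5 + 1 = 6, A[1][2] + B[2][2] = -3 + 9 = 6) = 3 (attained at k = 0)
  C[2][0] = min over k of (A[2][0] + B[0][0] = 6 + 3 = 9, A[2][1] + B[1][0] = 1 + 9 = 10, A[2][2] + B[2][0] = 0 + 1 = 1) = 1 (attained at k = 2)
  C[2][1] = min over k of (A[2][0] + B[0][1] = 6 + 3 = 9, A[2][1] + B[1][1] = 1 + 3 = 4, A[2][2] + B[2][1] = 0 + 8 = 8) = 4 (attained at k = 1)
  C[2][2] = min over k of (A[2][0] + B[0][2] = 6 + 4 = 10, A[2][1] + B[1][2] = 1 + 1 = 2, A[2][2] + B[2][2] = 0 + 9 = 9) = 2 (attained at k = 1)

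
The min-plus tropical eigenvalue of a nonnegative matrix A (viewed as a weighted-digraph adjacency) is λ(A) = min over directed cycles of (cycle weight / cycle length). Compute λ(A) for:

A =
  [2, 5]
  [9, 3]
λ(A) = 2

Enumerate directed cycles and compute their means (weight / length). Sample:
  cycle 0 → 0: weight = 2, length = 1, mean = 2/1 ≈ 2.000
  cycle 1 → 1: weight = 3, length = 1, mean = 3/1 ≈ 3.000
  cycle 0 → 1 → 0: weight = 14, length = 2, mean = 14/2 ≈ 7.000
  cycle 1 → 0 → 1: weight = 14, length = 2, mean = 14/2 ≈ 7.000
Minimum mean = 2.000, attained e.g. along the cycle 0 → 0 with weight 2 and length 1. So λ(A) = 2/1 = 2.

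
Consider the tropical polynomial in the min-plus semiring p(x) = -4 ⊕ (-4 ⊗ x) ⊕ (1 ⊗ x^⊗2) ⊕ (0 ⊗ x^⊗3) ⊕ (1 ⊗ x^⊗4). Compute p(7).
p(7) = -4

A tropical monomial a ⊗ x^⊗i evaluates to a + i · x. Evaluating each term at x = 7:
  Term 0 contributes -4 + 0 · 7 = -4
  Term 1 contributes -4 + 1 · 7 = 3
  Term 2 contributes 1 + 2 · 7 = 15
  Term 3 contributes 0 + 3 · 7 = 21
  Term 4 contributes 1 + 4 · 7 = 29
p(7) = ⊕ of these = min[-4, 3, 15, 21, 29] = -4.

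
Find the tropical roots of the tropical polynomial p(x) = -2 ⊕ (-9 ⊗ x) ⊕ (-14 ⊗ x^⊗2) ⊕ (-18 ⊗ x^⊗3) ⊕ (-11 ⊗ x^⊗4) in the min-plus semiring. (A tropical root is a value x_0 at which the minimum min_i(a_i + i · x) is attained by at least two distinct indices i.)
Roots: {-7, 4, 5, 7}

Each tropical root is a break point of the lower envelope of the lines y = a_i + i · x (there are 5 lines, with slopes 0, 1, ..., 4). Only the lines that attain the minimum somewhere contribute to roots; other lines are dominated. Here the surviving (envelope) indices are i = 4, i = 3, i = 2, i = 1, i = 0.
Intersections between consecutive envelope lines give the roots: for adjacent envelope indices i < j the intersection is x = (a_i − a_j) / (j − i). Reading off the sorted break points: {-7, 4, 5, 7}.
Verification: at each break x_0, at least two indices attain the minimum of min_i(a_i + i · x_0).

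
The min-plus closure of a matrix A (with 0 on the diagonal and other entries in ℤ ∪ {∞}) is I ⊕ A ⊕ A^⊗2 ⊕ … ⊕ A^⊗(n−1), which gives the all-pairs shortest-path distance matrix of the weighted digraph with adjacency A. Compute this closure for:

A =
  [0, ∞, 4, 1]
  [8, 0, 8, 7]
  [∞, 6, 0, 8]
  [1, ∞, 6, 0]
Closure =
  [0, 10, 4, 1]
  [8, 0, 8, 7]
  [9, 6, 0, 8]
  [1, 11, 5, 0]

This is the Floyd-Warshall all-pairs shortest-path computation. For each intermediate vertex k = 0, 1, …, 3, update dist[i][j] ← min(dist[i][j], dist[i][k] + dist[k][j]). The final matrix gives, for each (i, j), the minimum total weight of any directed path from i to j (possibly empty when i = j).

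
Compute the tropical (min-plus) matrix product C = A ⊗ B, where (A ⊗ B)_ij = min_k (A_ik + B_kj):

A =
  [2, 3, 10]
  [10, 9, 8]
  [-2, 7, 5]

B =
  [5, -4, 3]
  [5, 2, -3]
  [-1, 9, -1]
A ⊗ B =
  [7, -2, 0]
  [7, 6, 6]
  [3, -6, 1]

Apply the min-plus product entry-by-entry:
  C[0][0] = min over k of (A[0][0] + B[0][0] = 2 + 5 = 7, A[0][1] + B[1][0] = 3 + 5 = 8, A[0][2] + B[2][0] = 10 + -1 = 9) = 7 (attained at k = 0)
  C[0][1] = min over k of (A[0][0] + B[0][1] = 2 + -4 = -2, A[0][1] + B[1][1] = 3 + 2 = 5, A[0][2] + B[2][1] = 10 + 9 = 19) = -2 (attained at k = 0)
  C[0][2] = min over k of (A[0][0] + B[0][2] = 2 + 3 = 5, A[0][1] + B[1][2] = 3 + -3 = 0, A[0][2] + B[2][2] = 10 + -1 = 9) = 0 (attained at k = 1)
  C[1][0] = min over k of (A[1][0] + B[0][0] = 10 + 5 = 15, A[1][1] + B[1][0] = 9 + 5 = 14, A[1][2] + B[2][0] = 8 + -1 = 7) = 7 (attained at k = 2)
  C[1][1] = min over k of (A[1][0] + B[0][1] = 10 + -4 = 6, A[1][1] + B[1][1] = 9 + 2 = 11, A[1][2] + B[2][1] = 8 + 9 = 17) = 6 (attained at k = 0)
  C[1][2] = min over k of (A[1][0] + B[0][2] = 10 + 3 = 13, A[1][1] + B[1][2] = 9 + -3 = 6, A[1][2] + B[2][2] = 8 + -1 = 7) = 6 (attained at k = 1)
  C[2][0] = min over k of (A[2][0] + B[0][0] = -2 + 5 = 3, A[2][1] + B[1][0] = 7 + 5 = 12, A[2][2] + B[2][0] = 5 + -1 = 4) = 3 (attained at k = 0)
  C[2][1] = min over k of (A[2][0] + B[0][1] = -2 + -4 = -6, A[2][1] + B[1][1] = 7 + 2 = 9, A[2][2] + B[2][1] = 5 + 9 = 14) = -6 (attained at k = 0)
  C[2][2] = min over k of (A[2][0] + B[0][2] = -2 + 3 = 1, A[2][1] + B[1][2] = 7 + -3 = 4, A[2][2] + B[2][2] = 5 + -1 = 4) = 1 (attained at k = 0)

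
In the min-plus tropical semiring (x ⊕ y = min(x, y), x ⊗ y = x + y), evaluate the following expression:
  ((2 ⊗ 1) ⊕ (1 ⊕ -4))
((2 ⊗ 1) ⊕ (1 ⊕ -4)) = -4

Expand innermost to outermost. Recall ⊕ takes the minimum of its arguments and ⊗ takes their sum. Working out the expression ((2 ⊗ 1) ⊕ (1 ⊕ -4)) gives -4.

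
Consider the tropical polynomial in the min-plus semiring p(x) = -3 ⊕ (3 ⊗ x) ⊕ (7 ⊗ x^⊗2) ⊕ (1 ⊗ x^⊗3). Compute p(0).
p(0) = -3

A tropical monomial a ⊗ x^⊗i evaluates to a + i · x. Evaluating each term at x = 0:
  Term 0 contributes -3 + 0 · 0 = -3
  Term 1 contributes 3 + 1 · 0 = 3
  Term 2 contributes 7 + 2 · 0 = 7
  Term 3 contributes 1 + 3 · 0 = 1
p(0) = ⊕ of these = min[-3, 3, 7, 1] = -3.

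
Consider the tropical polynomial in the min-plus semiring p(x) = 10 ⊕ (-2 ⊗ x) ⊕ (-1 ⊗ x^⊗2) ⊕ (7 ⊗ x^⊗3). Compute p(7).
p(7) = 5

A tropical monomial a ⊗ x^⊗i evaluates to a + i · x. Evaluating each term at x = 7:
  Term 0 contributes 10 + 0 · 7 = 10
  Term 1 contributes -2 + 1 · 7 = 5
  Term 2 contributes -1 + 2 · 7 = 13
  Term 3 contributes 7 + 3 · 7 = 28
p(7) = ⊕ of these = min[10, 5, 13, 28] = 5.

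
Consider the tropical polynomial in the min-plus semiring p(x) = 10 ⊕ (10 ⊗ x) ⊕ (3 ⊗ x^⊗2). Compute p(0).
p(0) = 3

A tropical monomial a ⊗ x^⊗i evaluates to a + i · x. Evaluating each term at x = 0:
  Term 0 contributes 10 + 0 · 0 = 10
  Term 1 contributes 10 + 1 · 0 = 10
  Term 2 contributes 3 + 2 · 0 = 3
p(0) = ⊕ of these = min[10, 10, 3] = 3.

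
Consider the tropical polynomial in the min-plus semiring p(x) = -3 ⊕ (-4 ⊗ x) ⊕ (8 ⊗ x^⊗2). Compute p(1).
p(1) = -3

A tropical monomial a ⊗ x^⊗i evaluates to a + i · x. Evaluating each term at x = 1:
  Term 0 contributes -3 + 0 · 1 = -3
  Term 1 contributes -4 + 1 · 1 = -3
  Term 2 contributes 8 + 2 · 1 = 10
p(1) = ⊕ of these = min[-3, -3, 10] = -3.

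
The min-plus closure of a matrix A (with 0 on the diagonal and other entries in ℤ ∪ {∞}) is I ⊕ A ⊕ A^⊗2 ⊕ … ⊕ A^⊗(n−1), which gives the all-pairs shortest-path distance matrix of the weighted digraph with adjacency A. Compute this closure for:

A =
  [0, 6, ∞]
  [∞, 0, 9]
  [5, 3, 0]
Closure =
  [0, 6, 15]
  [14, 0, 9]
  [5, 3, 0]

This is the Floyd-Warshall all-pairs shortest-path computation. For each intermediate vertex k = 0, 1, …, 2, update dist[i][j] ← min(dist[i][j], dist[i][k] + dist[k][j]). The final matrix gives, for each (i, j), the minimum total weight of any directed path from i to j (possibly empty when i = j).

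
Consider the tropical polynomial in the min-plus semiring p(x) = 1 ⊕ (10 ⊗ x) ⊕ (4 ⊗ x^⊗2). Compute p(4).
p(4) = 1

A tropical monomial a ⊗ x^⊗i evaluates to a + i · x. Evaluating each term at x = 4:
  Term 0 contributes 1 + 0 · 4 = 1
  Term 1 contributes 10 + 1 · 4 = 14
  Term 2 contributes 4 + 2 · 4 = 12
p(4) = ⊕ of these = min[1, 14, 12] = 1.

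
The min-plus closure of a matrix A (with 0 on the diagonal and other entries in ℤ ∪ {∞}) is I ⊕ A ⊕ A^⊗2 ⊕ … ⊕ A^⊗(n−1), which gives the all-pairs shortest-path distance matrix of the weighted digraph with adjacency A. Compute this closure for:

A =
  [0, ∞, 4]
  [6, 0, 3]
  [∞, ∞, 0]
Closure =
  [0, ∞, 4]
  [6, 0, 3]
  [∞, ∞, 0]

This is the Floyd-Warshall all-pairs shortest-path computation. For each intermediate vertex k = 0, 1, …, 2, update dist[i][j] ← min(dist[i][j], dist[i][k] + dist[k][j]). The final matrix gives, for each (i, j), the minimum total weight of any directed path from i to j (possibly empty when i = j).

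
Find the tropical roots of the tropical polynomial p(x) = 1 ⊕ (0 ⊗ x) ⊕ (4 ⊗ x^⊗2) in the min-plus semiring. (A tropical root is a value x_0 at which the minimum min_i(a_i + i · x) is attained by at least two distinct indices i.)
Roots: {-4, 1}

Each tropical root is a break point of the lower envelope of the lines y = a_i + i · x (there are 3 lines, with slopes 0, 1, ..., 2). Only the lines that attain the minimum somewhere contribute to roots; other lines are dominated. Here the surviving (envelope) indices are i = 2, i = 1, i = 0.
Intersections between consecutive envelope lines give the roots: for adjacent envelope indices i < j the intersection is x = (a_i − a_j) / (j − i). Reading off the sorted break points: {-4, 1}.
Verification: at each break x_0, at least two indices attain the minimum of min_i(a_i + i · x_0).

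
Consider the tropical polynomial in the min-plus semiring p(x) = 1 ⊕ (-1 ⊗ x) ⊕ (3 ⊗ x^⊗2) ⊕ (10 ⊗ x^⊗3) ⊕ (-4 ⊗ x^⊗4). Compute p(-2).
p(-2) = -12

A tropical monomial a ⊗ x^⊗i evaluates to a + i · x. Evaluating each term at x = -2:
  Term 0 contributes 1 + 0 · -2 = 1
  Term 1 contributes -1 + 1 · -2 = -3
  Term 2 contributes 3 + 2 · -2 = -1
  Term 3 contributes 10 + 3 · -2 = 4
  Term 4 contributes -4 + 4 · -2 = -12
p(-2) = ⊕ of these = min[1, -3, -1, 4, -12] = -12.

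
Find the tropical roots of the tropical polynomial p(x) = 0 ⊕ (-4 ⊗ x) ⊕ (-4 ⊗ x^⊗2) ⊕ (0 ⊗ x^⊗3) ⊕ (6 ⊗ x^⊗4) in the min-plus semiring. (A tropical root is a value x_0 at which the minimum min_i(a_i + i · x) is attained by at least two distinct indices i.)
Roots: {-6, -4, 0, 4}

Each tropical root is a break point of the lower envelope of the lines y = a_i + i · x (there are 5 lines, with slopes 0, 1, ..., 4). Only the lines that attain the minimum somewhere contribute to roots; other lines are dominated. Here the surviving (envelope) indices are i = 4, i = 3, i = 2, i = 1, i = 0.
Intersections between consecutive envelope lines give the roots: for adjacent envelope indices i < j the intersection is x = (a_i − a_j) / (j − i). Reading off the sorted break points: {-6, -4, 0, 4}.
Verification: at each break x_0, at least two indices attain the minimum of min_i(a_i + i · x_0).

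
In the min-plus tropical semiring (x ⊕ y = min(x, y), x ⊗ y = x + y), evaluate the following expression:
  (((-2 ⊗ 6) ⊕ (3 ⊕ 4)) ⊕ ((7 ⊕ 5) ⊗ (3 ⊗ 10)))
(((-2 ⊗ 6) ⊕ (3 ⊕ 4)) ⊕ ((7 ⊕ 5) ⊗ (3 ⊗ 10))) = 3

Expand innermost to outermost. Recall ⊕ takes the minimum of its arguments and ⊗ takes their sum. Working out the expression (((-2 ⊗ 6) ⊕ (3 ⊕ 4)) ⊕ ((7 ⊕ 5) ⊗ (3 ⊗ 10))) gives 3.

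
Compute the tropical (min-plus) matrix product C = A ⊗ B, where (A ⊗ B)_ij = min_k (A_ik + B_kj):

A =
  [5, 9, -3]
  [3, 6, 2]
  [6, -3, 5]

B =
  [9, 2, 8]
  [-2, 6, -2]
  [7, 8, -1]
A ⊗ B =
  [4, 5, -4]
  [4, 5, 1]
  [-5, 3, -5]

Apply the min-plus product entry-by-entry:
  C[0][0] = min over k of (A[0][0] + B[0][0] = 5 + 9 = 14, A[0][1] + B[1][0] = 9 + -2 = 7, A[0][2] + B[2][0] = -3 + 7 = 4) = 4 (attained at k = 2)
  C[0][1] = min over k of (A[0][0] + B[0][1] = 5 + 2 = 7, A[0][1] + B[1][1] = 9 + 6 = 15, A[0][2] + B[2][1] = -3 + 8 = 5) = 5 (attained at k = 2)
  C[0][2] = min over k of (A[0][0] + B[0][2] = 5 + 8 = 13, A[0][1] + B[1][2] = 9 + -2 = 7, A[0][2] + B[2][2] = -3 + -1 = -4) = -4 (attained at k = 2)
  C[1][0] = min over k of (A[1][0] + B[0][0] = 3 + 9 = 12, A[1][1] + B[1][0] = 6 + -2 = 4, A[1][2] + B[2][0] = 2 + 7 = 9) = 4 (attained at k = 1)
  C[1][1] = min over k of (A[1][0] + B[0][1] = 3 + 2 = 5, A[1][1] + B[1][1] = 6 + 6 = 12, A[1][2] + B[2][1] = 2 + 8 = 10) = 5 (attained at k = 0)
  C[1][2] = min over k of (A[1][0] + B[0][2] = 3 + 8 = 11, A[1][1] + B[1][2] = 6 + -2 = 4, A[1][2] + B[2][2] = 2 + -1 = 1) = 1 (attained at k = 2)
  C[2][0] = min over k of (A[2][0] + B[0][0] = 6 + 9 = 15, A[2][1] + B[1][0] = -3 + -2 = -5, A[2][2] + B[2][0] = 5 + 7 = 12) = -5 (attained at k = 1)
  C[2][1] = min over k of (A[2][0] + B[0][1] = 6 + 2 = 8, A[2][1] + B[1][1] = -3 + 6 = 3, A[2][2] + B[2][1] = 5 + 8 = 13) = 3 (attained at k = 1)
  C[2][2] = min over k of (A[2][0] + B[0][2] = 6 + 8 = 14, A[2][1] + B[1][2] = -3 + -2 = -5, A[2][2] + B[2][2] = 5 + -1 = 4) = -5 (attained at k = 1)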